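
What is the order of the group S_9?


|S_n| = n! (number of permutations of n symbols)
|S_9| = 9! = 362880

|S_9| = 362880


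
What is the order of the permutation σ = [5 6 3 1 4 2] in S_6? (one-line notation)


Cycle decomposition: (1 5 4) (2 6)
Cycle lengths: 3, 2
Order = lcm(3, 2) = 6

ord(σ) = 6


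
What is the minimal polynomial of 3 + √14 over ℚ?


Let α = 3 + √14. Then α - 3 = √14, so (α - 3)² = 14, giving α² - 6α - 5 = 0. Degree 2 and α ∉ ℚ, so this is the minimal polynomial.

Minimal polynomial: x² - 6x - 5


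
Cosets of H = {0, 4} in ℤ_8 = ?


H = {0, 4}, |H| = 2
Number of cosets = |G|/|H| = 8/2 = 4
0 + H = {0, 4}
1 + H = {1, 5}
2 + H = {2, 6}
3 + H = {3, 7}

Cosets: 0+H={0,4}; 1+H={1,5}; 2+H={2,6}; 3+H={3,7}


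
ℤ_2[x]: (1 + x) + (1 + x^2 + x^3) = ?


Add coefficients mod 2:
x^0: 1 + 1 = 0 (mod 2)
x^1: 1 + 0 = 1 (mod 2)
x^2: 0 + 1 = 1 (mod 2)
x^3: 0 + 1 = 1 (mod 2)
Result: x + x^2 + x^3

f + g = x + x^2 + x^3


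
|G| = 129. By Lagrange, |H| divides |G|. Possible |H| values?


Lagrange's theorem: |H| divides |G|
|G| = 129
Divisors of 129: 1, 3, 43, 129

Possible subgroup orders: {1, 3, 43, 129}


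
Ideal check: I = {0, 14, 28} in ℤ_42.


Check ideal conditions for I = {0, 14, 28} in ℤ_42:
(1) I is an additive subgroup? Yes
(2) For r ∈ ℤ_42 and a ∈ I: r·a ∈ I? Yes

Yes, I is an ideal of ℤ_42


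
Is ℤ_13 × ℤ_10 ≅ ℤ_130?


Comparing ℤ_13 × ℤ_10 and ℤ_130:
gcd(13,10) = 1, so ℤ_13 × ℤ_10 ≅ ℤ_130 (CRT)

Yes, ℤ_13 × ℤ_10 ≅ ℤ_130


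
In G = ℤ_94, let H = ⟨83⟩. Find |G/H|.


|⟨83⟩| = n / gcd(83, 94) = 94 / 1 = 94
H is normal (ℤ_94 is abelian).
|G/H| = |G| / |H| = 94 / 94 = 1

|G/H| = 1


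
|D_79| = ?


|D_n| = 2n (n rotations and n reflections)
|D_79| = 2×79 = 158

|D_79| = 158


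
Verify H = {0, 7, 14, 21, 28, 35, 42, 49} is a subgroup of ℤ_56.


Subgroup test for H = {0, 7, 14, 21, 28, 35, 42, 49} in (ℤ_56, +):
(1) 0 ∈ H? Yes
(2) Closure: for all a,b ∈ H, (a+b) mod 56 ∈ H? Yes
(3) Inverses: for all a ∈ H, -a mod 56 ∈ H? Yes

Yes, H is a subgroup of ℤ_56


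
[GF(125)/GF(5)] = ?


GF(125) = GF(5^3), so the extension degree is 3

[GF(125)/GF(5)] = 3


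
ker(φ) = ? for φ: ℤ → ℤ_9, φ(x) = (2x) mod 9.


Kernel = preimage of identity
ker(φ) = {x ∈ ℤ : 2x ≡ 0 (mod 9)}. gcd(2,9) = 1, so 2x ≡ 0 (mod 9) ⟺ x ≡ 0 (mod 9/1 = 9). Hence ker(φ) = 9ℤ

ker(φ) = 9ℤ


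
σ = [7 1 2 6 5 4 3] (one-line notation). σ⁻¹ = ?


To find σ⁻¹, swap domain and range:
σ(1) = 7 → σ⁻¹(7) = 1
σ(2) = 1 → σ⁻¹(1) = 2
σ(3) = 2 → σ⁻¹(2) = 3
σ(4) = 6 → σ⁻¹(6) = 4
σ(5) = 5 → σ⁻¹(5) = 5
σ(6) = 4 → σ⁻¹(4) = 6
σ(7) = 3 → σ⁻¹(3) = 7

σ⁻¹ = [2 3 7 6 5 4 1]


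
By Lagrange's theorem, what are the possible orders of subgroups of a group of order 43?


Lagrange's theorem: |H| divides |G|
|G| = 43
Divisors of 43: 1, 43

Possible subgroup orders: {1, 43}


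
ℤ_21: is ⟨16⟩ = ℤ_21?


g generates ℤ_n iff gcd(g, n) = 1
gcd(16, 21) = 1
Since gcd = 1, 16 is a generator.

Yes, 16 generates ℤ_21


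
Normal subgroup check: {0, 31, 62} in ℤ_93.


H = {0, 31, 62} in ℤ_93
ℤ_93 is abelian; every subgroup of an abelian group is normal

Yes, normal subgroup


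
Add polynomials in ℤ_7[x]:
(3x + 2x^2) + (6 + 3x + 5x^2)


Add coefficients mod 7:
x^0: 0 + 6 = 6 (mod 7)
x^1: 3 + 3 = 6 (mod 7)
x^2: 2 + 5 = 0 (mod 7)
Result: 6 + 6x

f + g = 6 + 6x


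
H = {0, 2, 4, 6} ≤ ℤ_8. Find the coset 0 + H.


0 + H = {0 + h (mod 8) : h ∈ H}
0+0=0, 0+2=2, 0+4=4, 0+6=6

0 + H = {0, 2, 4, 6}


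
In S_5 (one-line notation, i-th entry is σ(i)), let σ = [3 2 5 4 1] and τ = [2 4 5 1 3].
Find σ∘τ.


σ∘τ: apply τ first, then σ
1 →τ 2 →σ 2
2 →τ 4 →σ 4
3 →τ 5 →σ 1
4 →τ 1 →σ 3
5 →τ 3 →σ 5

σ∘τ = [2 4 1 3 5]


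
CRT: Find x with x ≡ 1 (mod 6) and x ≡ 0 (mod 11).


m₁ = 6, m₂ = 11, gcd = 1, so CRT applies. M = m₁·m₂ = 66
Let M₁ = M/m₁ = 11, M₂ = M/m₂ = 6
Find y₁ ≡ M₁⁻¹ (mod m₁): 11⁻¹ ≡ 5 (mod 6)
Find y₂ ≡ M₂⁻¹ (mod m₂): 6⁻¹ ≡ 2 (mod 11)
x = a₁·M₁·y₁ + a₂·M₂·y₂ = 1·11·5 + 0·6·2 = 55
Reduce mod 66: x ≡ 55
Check: 55 mod 6 = 1 ✓, 55 mod 11 = 0 ✓

x ≡ 55 (mod 66)


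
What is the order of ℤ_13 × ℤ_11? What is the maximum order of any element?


|ℤ_13 × ℤ_11| = 13 × 11 = 143
Max element order = lcm(13,11) = 143
Cyclic? Yes (gcd=1)

|ℤ_13×ℤ_11| = 143, max element order = 143


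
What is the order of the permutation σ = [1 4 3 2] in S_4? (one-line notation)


Cycle decomposition: (2 4)
Cycle lengths: 2
Order = lcm(2) = 2

ord(σ) = 2


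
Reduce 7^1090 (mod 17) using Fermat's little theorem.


Fermat's little theorem: if p is prime and gcd(a,p)=1, then a^(p-1) ≡ 1 (mod p)
p = 17 is prime, gcd(7,17) = 1
Reduce exponent: 1090 mod 16 = 2
So 7^1090 ≡ 7^2 (mod 17)
7^2 mod 17 = 15

7^1090 ≡ 15 (mod 17)


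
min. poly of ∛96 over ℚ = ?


∛96 satisfies x³ - 96 = 0, irreducible over ℚ (no rational root; 96 is not a perfect cube)

Minimal polynomial: x³ - 96


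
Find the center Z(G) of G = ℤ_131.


Z(G) = {g ∈ G | gx = xg for all x ∈ G}
ℤ_131 is abelian, so Z(G) = G

Z(ℤ_131) = ℤ_131


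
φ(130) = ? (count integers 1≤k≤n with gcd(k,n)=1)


Factor n: 130 = 2 × 5 × 13
φ(n) = n · ∏(1 - 1/p) over distinct primes p | n
φ(130) = 130 · (1 - 1/2) · (1 - 1/5) · (1 - 1/13) = 48

φ(130) = 48


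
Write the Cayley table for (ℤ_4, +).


Elements: {0, 1, 2, 3}
Operation: addition mod 4
Entry (a, b) = (a + b) mod 4

Cayley table:
  | 0 | 1 | 2 | 3
0 | 0 | 1 | 2 | 3
1 | 1 | 2 | 3 | 0
2 | 2 | 3 | 0 | 1
3 | 3 | 0 | 1 | 2


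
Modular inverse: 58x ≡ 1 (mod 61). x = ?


Use the extended Euclidean algorithm to write 1 = 58·s + 61·t; then s mod 61 is the inverse.
Euclidean algorithm:
  58 = 0·61 + 58
  61 = 1·58 + 3
  58 = 19·3 + 1
  3 = 3·1 + 0
gcd(58,61) = 1
Back-substitution gives: 58·(20) + 61·(-19) = 1
So 58⁻¹ ≡ 20 ≡ 20 (mod 61)
Check: 58 × 20 = 1160 ≡ 1 (mod 61) ✓

58⁻¹ ≡ 20 (mod 61)


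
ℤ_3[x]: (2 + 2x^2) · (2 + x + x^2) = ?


Expand and collect like terms; reduce coefficients mod 3:
x^0: 2·2 = 4 ≡ 1 (mod 3)
x^1: 2·1 + 0·2 = 2 ≡ 2 (mod 3)
x^2: 2·1 + 0·1 + 2·2 = 6 ≡ 0 (mod 3)
x^3: 0·1 + 2·1 = 2 ≡ 2 (mod 3)
x^4: 2·1 = 2 ≡ 2 (mod 3)
Result: 1 + 2x + 2x^3 + 2x^4

f · g = 1 + 2x + 2x^3 + 2x^4


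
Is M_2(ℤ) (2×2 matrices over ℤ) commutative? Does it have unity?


Matrix multiplication is non-commutative for n ≥ 2; the identity matrix I is the unity; singular matrices give zero divisors, so not an integral domain
Commutative: No
Integral domain: No
Has unity: Yes

M_2(ℤ) (2×2 matrices over ℤ): Commutative=No, Unity=Yes


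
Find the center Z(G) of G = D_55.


Z(G) = {g ∈ G | gx = xg for all x ∈ G}
For odd n, Z(D_n) = {e}: no nontrivial rotation commutes with all reflections

Z(D_55) = {e}


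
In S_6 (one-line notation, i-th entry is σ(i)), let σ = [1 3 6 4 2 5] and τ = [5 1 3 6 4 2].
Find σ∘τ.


σ∘τ: apply τ first, then σ
1 →τ 5 →σ 2
2 →τ 1 →σ 1
3 →τ 3 →σ 6
4 →τ 6 →σ 5
5 →τ 4 →σ 4
6 →τ 2 →σ 3

σ∘τ = [2 1 6 5 4 3]


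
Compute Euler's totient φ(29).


φ(n) = count of k ∈ {1,...,n} with gcd(k,n)=1
Coprimes to 29: {1, 2, 3, 4, 5, 6, 7, 8, 9, 10, 11, 12, 13, 14, 15, 16, 17, 18, 19, 20, 21, 22, 23, 24, 25, 26, 27, 28}
Count: 28

φ(29) = 28


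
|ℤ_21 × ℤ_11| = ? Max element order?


|ℤ_21 × ℤ_11| = 21 × 11 = 231
Max element order = lcm(21,11) = 231
Cyclic? Yes (gcd=1)

|ℤ_21×ℤ_11| = 231, max element order = 231


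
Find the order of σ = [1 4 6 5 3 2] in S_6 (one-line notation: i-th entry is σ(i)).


Cycle decomposition: (2 4 5 3 6)
Cycle lengths: 5
Order = lcm(5) = 5

ord(σ) = 5


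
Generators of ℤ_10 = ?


g generates ℤ_n iff gcd(g,n) = 1
Checking each g ∈ {1,...,9}:
gcd(1,10) = 1
gcd(2,10) = 2
gcd(3,10) = 1
gcd(4,10) = 2
gcd(5,10) = 5
gcd(6,10) = 2
gcd(7,10) = 1
gcd(8,10) = 2
gcd(9,10) = 1
Generators: {1, 3, 7, 9}
Number of generators = φ(10) = 4

Generators of ℤ_10 = {1, 3, 7, 9}


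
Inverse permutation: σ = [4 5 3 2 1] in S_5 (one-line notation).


To find σ⁻¹, swap domain and range:
σ(1) = 4 → σ⁻¹(4) = 1
σ(2) = 5 → σ⁻¹(5) = 2
σ(3) = 3 → σ⁻¹(3) = 3
σ(4) = 2 → σ⁻¹(2) = 4
σ(5) = 1 → σ⁻¹(1) = 5

σ⁻¹ = [5 4 3 1 2]


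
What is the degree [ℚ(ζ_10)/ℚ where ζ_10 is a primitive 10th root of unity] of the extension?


[ℚ(ζ_n):ℚ] = deg Φ_n(x) = φ(n). Here φ(10) = 4

[ℚ(ζ_10)/ℚ where ζ_10 is a primitive 10th root of unity] = 4


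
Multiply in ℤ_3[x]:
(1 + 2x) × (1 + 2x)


Expand and collect like terms; reduce coefficients mod 3:
x^0: 1·1 = 1 ≡ 1 (mod 3)
x^1: 1·2 + 2·1 = 4 ≡ 1 (mod 3)
x^2: 2·2 = 4 ≡ 1 (mod 3)
Result: 1 + x + x^2

f · g = 1 + x + x^2


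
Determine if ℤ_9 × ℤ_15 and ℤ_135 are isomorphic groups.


Comparing ℤ_9 × ℤ_15 and ℤ_135:
gcd(9,15) = 3 ≠ 1. Max element order in ℤ_9×ℤ_15 is lcm(9,15) = 45 < 135, so it has no element of order 135

No, ℤ_9 × ℤ_15 ≇ ℤ_135


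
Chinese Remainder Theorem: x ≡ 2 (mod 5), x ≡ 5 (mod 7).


m₁ = 5, m₂ = 7, gcd = 1, so CRT applies. M = m₁·m₂ = 35
Let M₁ = M/m₁ = 7, M₂ = M/m₂ = 5
Find y₁ ≡ M₁⁻¹ (mod m₁): 7⁻¹ ≡ 3 (mod 5)
Find y₂ ≡ M₂⁻¹ (mod m₂): 5⁻¹ ≡ 3 (mod 7)
x = a₁·M₁·y₁ + a₂·M₂·y₂ = 2·7·3 + 5·5·3 = 117
Reduce mod 35: x ≡ 12
Check: 12 mod 5 = 2 ✓, 12 mod 7 = 5 ✓

x ≡ 12 (mod 35)


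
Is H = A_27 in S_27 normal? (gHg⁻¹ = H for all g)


H = A_27 in S_27
A_27 has index 2 in S_27, and every subgroup of index 2 is normal

Yes, normal subgroup


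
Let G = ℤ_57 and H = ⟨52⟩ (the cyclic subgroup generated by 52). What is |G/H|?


|⟨52⟩| = n / gcd(52, 57) = 57 / 1 = 57
H is normal (ℤ_57 is abelian).
|G/H| = |G| / |H| = 57 / 57 = 1

|G/H| = 1


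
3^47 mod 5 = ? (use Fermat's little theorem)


Fermat's little theorem: if p is prime and gcd(a,p)=1, then a^(p-1) ≡ 1 (mod p)
p = 5 is prime, gcd(3,5) = 1
Reduce exponent: 47 mod 4 = 3
So 3^47 ≡ 3^3 (mod 5)
3^3 mod 5 = 2

3^47 ≡ 2 (mod 5)


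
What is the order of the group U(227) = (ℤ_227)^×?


U(n) is the group of units mod n; |U(n)| = φ(n)
|U(227)| = φ(227) = 226

|U(227) = (ℤ_227)^×| = 226


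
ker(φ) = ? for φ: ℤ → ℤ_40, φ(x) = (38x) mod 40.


Kernel = preimage of identity
ker(φ) = {x ∈ ℤ : 38x ≡ 0 (mod 40)}. gcd(38,40) = 2, so 38x ≡ 0 (mod 40) ⟺ x ≡ 0 (mod 40/2 = 20). Hence ker(φ) = 20ℤ

ker(φ) = 20ℤ


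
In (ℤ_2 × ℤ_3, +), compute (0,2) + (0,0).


Operation: componentwise addition mod (2, 3)
(0,2) + (0,0) = ((a₁+b₁) mod 2, (a₂+b₂) mod 3) with a = (0,2), b = (0,0)

(0,2) + (0,0) = (0,2)


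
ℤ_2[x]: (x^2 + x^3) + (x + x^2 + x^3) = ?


Add coefficients mod 2:
x^0: 0 + 0 = 0 (mod 2)
x^1: 0 + 1 = 1 (mod 2)
x^2: 1 + 1 = 0 (mod 2)
x^3: 1 + 1 = 0 (mod 2)
Result: x

f + g = x


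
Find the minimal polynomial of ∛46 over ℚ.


∛46 satisfies x³ - 46 = 0, irreducible over ℚ (no rational root; 46 is not a perfect cube)

Minimal polynomial: x³ - 46


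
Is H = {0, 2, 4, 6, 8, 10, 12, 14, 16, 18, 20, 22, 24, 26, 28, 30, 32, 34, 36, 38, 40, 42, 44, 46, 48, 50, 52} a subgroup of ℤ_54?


Subgroup test for H = {0, 2, 4, 6, 8, 10, 12, 14, 16, 18, 20, 22, 24, 26, 28, 30, 32, 34, 36, 38, 40, 42, 44, 46, 48, 50, 52} in (ℤ_54, +):
(1) 0 ∈ H? Yes
(2) Closure: for all a,b ∈ H, (a+b) mod 54 ∈ H? Yes
(3) Inverses: for all a ∈ H, -a mod 54 ∈ H? Yes

Yes, H is a subgroup of ℤ_54


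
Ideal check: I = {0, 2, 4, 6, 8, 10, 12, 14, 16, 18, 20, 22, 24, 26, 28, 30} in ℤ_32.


Check ideal conditions for I = {0, 2, 4, 6, 8, 10, 12, 14, 16, 18, 20, 22, 24, 26, 28, 30} in ℤ_32:
(1) I is an additive subgroup? Yes
(2) For r ∈ ℤ_32 and a ∈ I: r·a ∈ I? Yes

Yes, I is an ideal of ℤ_32


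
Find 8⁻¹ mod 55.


Use the extended Euclidean algorithm to write 1 = 8·s + 55·t; then s mod 55 is the inverse.
Euclidean algorithm:
  8 = 0·55 + 8
  55 = 6·8 + 7
  8 = 1·7 + 1
  7 = 7·1 + 0
gcd(8,55) = 1
Back-substitution gives: 8·(7) + 55·(-1) = 1
So 8⁻¹ ≡ 7 ≡ 7 (mod 55)
Check: 8 × 7 = 56 ≡ 1 (mod 55) ✓

8⁻¹ ≡ 7 (mod 55)


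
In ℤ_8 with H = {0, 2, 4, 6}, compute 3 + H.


3 + H = {3 + h (mod 8) : h ∈ H}
3+0=3, 3+2=5, 3+4=7, 3+6=1
3 + H = {1, 3, 5, 7} = 1 + H

3 + H = {1, 3, 5, 7}


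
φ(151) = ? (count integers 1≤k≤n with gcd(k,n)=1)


Factor n: 151 = 151
φ(n) = n · ∏(1 - 1/p) over distinct primes p | n
φ(151) = 151 · (1 - 1/151) = 150

φ(151) = 150


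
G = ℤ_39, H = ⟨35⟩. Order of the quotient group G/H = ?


|⟨35⟩| = n / gcd(35, 39) = 39 / 1 = 39
H is normal (ℤ_39 is abelian).
|G/H| = |G| / |H| = 39 / 39 = 1

|G/H| = 1


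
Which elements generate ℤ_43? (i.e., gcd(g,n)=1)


g generates ℤ_n iff gcd(g,n) = 1
Prime factors of 43: 43
Generators are g ∈ {1,...,42} not divisible by any of these primes.
Generators: {1, 2, 3, 4, 5, 6, 7, 8, 9, 10, 11, 12, 13, 14, 15, 16, 17, 18, 19, 20, 21, 22, 23, 24, 25, 26, 27, 28, 29, 30, 31, 32, 33, 34, 35, 36, 37, 38, 39, 40, 41, 42}
Number of generators = φ(43) = 42

Generators of ℤ_43 = {1, 2, 3, 4, 5, 6, 7, 8, 9, 10, 11, 12, 13, 14, 15, 16, 17, 18, 19, 20, 21, 22, 23, 24, 25, 26, 27, 28, 29, 30, 31, 32, 33, 34, 35, 36, 37, 38, 39, 40, 41, 42}


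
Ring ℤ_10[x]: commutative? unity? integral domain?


ℤ_10 has zero divisors (2·5 ≡ 0), and these lift to constant zero divisors in ℤ_10[x]; so not an integral domain
Commutative: Yes
Integral domain: No
Has unity: Yes

ℤ_10[x]: Commutative=Yes, Unity=Yes


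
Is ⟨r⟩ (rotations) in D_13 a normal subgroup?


H = ⟨r⟩ (rotations) in D_13
The rotation subgroup ⟨r⟩ has index 2 in D_13, so it is normal

Yes, normal subgroup


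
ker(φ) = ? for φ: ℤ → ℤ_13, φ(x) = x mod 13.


Kernel = preimage of identity
ker(φ) = {x ∈ ℤ : x ≡ 0 (mod 13)} = 13ℤ = {0, ±13, ±26, ...}

ker(φ) = 13ℤ


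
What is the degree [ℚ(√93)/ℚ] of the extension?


√93 has minimal polynomial x² - 93 (irreducible over ℚ since 93 is squarefree)

[ℚ(√93)/ℚ] = 2


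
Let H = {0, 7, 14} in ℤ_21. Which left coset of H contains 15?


15 + H = {15 + h (mod 21) : h ∈ H}
15+0=15, 15+7=1, 15+14=8
15 + H = {1, 8, 15} = 1 + H

15 + H = {1, 8, 15}


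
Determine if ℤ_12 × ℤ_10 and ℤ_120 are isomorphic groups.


Comparing ℤ_12 × ℤ_10 and ℤ_120:
gcd(12,10) = 2 ≠ 1. Max element order in ℤ_12×ℤ_10 is lcm(12,10) = 60 < 120, so it has no element of order 120

No, ℤ_12 × ℤ_10 ≇ ℤ_120


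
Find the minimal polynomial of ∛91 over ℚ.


∛91 satisfies x³ - 91 = 0, irreducible over ℚ (no rational root; 91 is not a perfect cube)

Minimal polynomial: x³ - 91


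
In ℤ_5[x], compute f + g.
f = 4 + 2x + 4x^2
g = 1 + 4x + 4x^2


Add coefficients mod 5:
x^0: 4 + 1 = 0 (mod 5)
x^1: 2 + 4 = 1 (mod 5)
x^2: 4 + 4 = 3 (mod 5)
Result: x + 3x^2

f + g = x + 3x^2


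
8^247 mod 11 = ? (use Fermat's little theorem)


Fermat's little theorem: if p is prime and gcd(a,p)=1, then a^(p-1) ≡ 1 (mod p)
p = 11 is prime, gcd(8,11) = 1
Reduce exponent: 247 mod 10 = 7
So 8^247 ≡ 8^7 (mod 11)
8^7 mod 11 = 2

8^247 ≡ 2 (mod 11)


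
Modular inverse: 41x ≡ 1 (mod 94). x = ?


Use the extended Euclidean algorithm to write 1 = 41·s + 94·t; then s mod 94 is the inverse.
Euclidean algorithm:
  41 = 0·94 + 41
  94 = 2·41 + 12
  41 = 3·12 + 5
  12 = 2·5 + 2
  5 = 2·2 + 1
  2 = 2·1 + 0
gcd(41,94) = 1
Back-substitution gives: 41·(39) + 94·(-17) = 1
So 41⁻¹ ≡ 39 ≡ 39 (mod 94)
Check: 41 × 39 = 1599 ≡ 1 (mod 94) ✓

41⁻¹ ≡ 39 (mod 94)


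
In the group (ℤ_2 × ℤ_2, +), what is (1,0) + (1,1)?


Operation: componentwise addition mod (2, 2)
(1,0) + (1,1) = ((a₁+b₁) mod 2, (a₂+b₂) mod 2) with a = (1,0), b = (1,1)

(1,0) + (1,1) = (0,1)


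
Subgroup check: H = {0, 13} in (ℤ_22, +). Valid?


Subgroup test for H = {0, 13} in (ℤ_22, +):
(1) 0 ∈ H? Yes
(2) Closure: for all a,b ∈ H, (a+b) mod 22 ∈ H? No  [counterexample: 13 + 13 = 4 ∉ H]
(3) Inverses: for all a ∈ H, -a mod 22 ∈ H? No

No, H is not a subgroup of ℤ_22


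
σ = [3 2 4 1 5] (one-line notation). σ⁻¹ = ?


To find σ⁻¹, swap domain and range:
σ(1) = 3 → σ⁻¹(3) = 1
σ(2) = 2 → σ⁻¹(2) = 2
σ(3) = 4 → σ⁻¹(4) = 3
σ(4) = 1 → σ⁻¹(1) = 4
σ(5) = 5 → σ⁻¹(5) = 5

σ⁻¹ = [4 2 1 3 5]


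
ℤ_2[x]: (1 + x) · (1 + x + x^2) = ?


Expand and collect like terms; reduce coefficients mod 2:
x^0: 1·1 = 1 ≡ 1 (mod 2)
x^1: 1·1 + 1·1 = 2 ≡ 0 (mod 2)
x^2: 1·1 + 1·1 = 2 ≡ 0 (mod 2)
x^3: 1·1 = 1 ≡ 1 (mod 2)
Result: 1 + x^3

f · g = 1 + x^3


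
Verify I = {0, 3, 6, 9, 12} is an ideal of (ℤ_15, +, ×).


Check ideal conditions for I = {0, 3, 6, 9, 12} in ℤ_15:
(1) I is an additive subgroup? Yes
(2) For r ∈ ℤ_15 and a ∈ I: r·a ∈ I? Yes

Yes, I is an ideal of ℤ_15


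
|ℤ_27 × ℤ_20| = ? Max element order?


|ℤ_27 × ℤ_20| = 27 × 20 = 540
Max element order = lcm(27,20) = 540
Cyclic? Yes (gcd=1)

|ℤ_27×ℤ_20| = 540, max element order = 540


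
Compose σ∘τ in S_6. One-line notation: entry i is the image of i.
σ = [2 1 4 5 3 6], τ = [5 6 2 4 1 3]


σ∘τ: apply τ first, then σ
1 →τ 5 →σ 3
2 →τ 6 →σ 6
3 →τ 2 →σ 1
4 →τ 4 →σ 5
5 →τ 1 →σ 2
6 →τ 3 →σ 4

σ∘τ = [3 6 1 5 2 4]


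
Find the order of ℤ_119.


ℤ_n has n elements.

|ℤ_119| = 119


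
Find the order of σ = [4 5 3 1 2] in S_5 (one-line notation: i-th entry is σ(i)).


Cycle decomposition: (1 4) (2 5)
Cycle lengths: 2, 2
Order = lcm(2, 2) = 2

ord(σ) = 2


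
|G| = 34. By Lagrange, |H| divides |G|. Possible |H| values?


Lagrange's theorem: |H| divides |G|
|G| = 34
Divisors of 34: 1, 2, 17, 34

Possible subgroup orders: {1, 2, 17, 34}


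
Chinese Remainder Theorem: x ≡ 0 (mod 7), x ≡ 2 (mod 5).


m₁ = 7, m₂ = 5, gcd = 1, so CRT applies. M = m₁·m₂ = 35
Let M₁ = M/m₁ = 5, M₂ = M/m₂ = 7
Find y₁ ≡ M₁⁻¹ (mod m₁): 5⁻¹ ≡ 3 (mod 7)
Find y₂ ≡ M₂⁻¹ (mod m₂): 7⁻¹ ≡ 3 (mod 5)
x = a₁·M₁·y₁ + a₂·M₂·y₂ = 0·5·3 + 2·7·3 = 42
Reduce mod 35: x ≡ 7
Check: 7 mod 7 = 0 ✓, 7 mod 5 = 2 ✓

x ≡ 7 (mod 35)


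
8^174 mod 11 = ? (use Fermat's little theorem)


Fermat's little theorem: if p is prime and gcd(a,p)=1, then a^(p-1) ≡ 1 (mod p)
p = 11 is prime, gcd(8,11) = 1
Reduce exponent: 174 mod 10 = 4
So 8^174 ≡ 8^4 (mod 11)
8^4 mod 11 = 4

8^174 ≡ 4 (mod 11)


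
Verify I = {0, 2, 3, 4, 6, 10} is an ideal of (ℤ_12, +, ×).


Check ideal conditions for I = {0, 2, 3, 4, 6, 10} in ℤ_12:
(1) I is an additive subgroup? No
(2) For r ∈ ℤ_12 and a ∈ I: r·a ∈ I? No  [counterexample: r=2, a=4, r·a mod 12 = 8 ∉ I]

No, I is not an ideal of ℤ_12


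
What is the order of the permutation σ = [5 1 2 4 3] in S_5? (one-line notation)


Cycle decomposition: (1 5 3 2)
Cycle lengths: 4
Order = lcm(4) = 4

ord(σ) = 4


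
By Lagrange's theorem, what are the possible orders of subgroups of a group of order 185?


Lagrange's theorem: |H| divides |G|
|G| = 185
Divisors of 185: 1, 5, 37, 185

Possible subgroup orders: {1, 5, 37, 185}


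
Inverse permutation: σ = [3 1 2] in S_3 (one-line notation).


To find σ⁻¹, swap domain and range:
σ(1) = 3 → σ⁻¹(3) = 1
σ(2) = 1 → σ⁻¹(1) = 2
σ(3) = 2 → σ⁻¹(2) = 3

σ⁻¹ = [2 3 1]


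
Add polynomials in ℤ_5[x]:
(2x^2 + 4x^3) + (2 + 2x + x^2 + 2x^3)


Add coefficients mod 5:
x^0: 0 + 2 = 2 (mod 5)
x^1: 0 + 2 = 2 (mod 5)
x^2: 2 + 1 = 3 (mod 5)
x^3: 4 + 2 = 1 (mod 5)
Result: 2 + 2x + 3x^2 + x^3

f + g = 2 + 2x + 3x^2 + x^3


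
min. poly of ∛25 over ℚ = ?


∛25 satisfies x³ - 25 = 0, irreducible over ℚ (no rational root; 25 is not a perfect cube)

Minimal polynomial: x³ - 25


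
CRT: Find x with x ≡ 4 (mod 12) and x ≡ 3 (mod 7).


m₁ = 12, m₂ = 7, gcd = 1, so CRT applies. M = m₁·m₂ = 84
Let M₁ = M/m₁ = 7, M₂ = M/m₂ = 12
Find y₁ ≡ M₁⁻¹ (mod m₁): 7⁻¹ ≡ 7 (mod 12)
Find y₂ ≡ M₂⁻¹ (mod m₂): 12⁻¹ ≡ 3 (mod 7)
x = a₁·M₁·y₁ + a₂·M₂·y₂ = 4·7·7 + 3·12·3 = 304
Reduce mod 84: x ≡ 52
Check: 52 mod 12 = 4 ✓, 52 mod 7 = 3 ✓

x ≡ 52 (mod 84)


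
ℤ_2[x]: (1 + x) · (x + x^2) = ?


Expand and collect like terms; reduce coefficients mod 2:
x^0: 1·0 = 0 ≡ 0 (mod 2)
x^1: 1·1 + 1·0 = 1 ≡ 1 (mod 2)
x^2: 1·1 + 1·1 = 2 ≡ 0 (mod 2)
x^3: 1·1 = 1 ≡ 1 (mod 2)
Result: x + x^3

f · g = x + x^3


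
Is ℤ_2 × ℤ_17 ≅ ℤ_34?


Comparing ℤ_2 × ℤ_17 and ℤ_34:
gcd(2,17) = 1, so ℤ_2 × ℤ_17 ≅ ℤ_34 (CRT)

Yes, ℤ_2 × ℤ_17 ≅ ℤ_34


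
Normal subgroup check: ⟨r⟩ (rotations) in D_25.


H = ⟨r⟩ (rotations) in D_25
The rotation subgroup ⟨r⟩ has index 2 in D_25, so it is normal

Yes, normal subgroup


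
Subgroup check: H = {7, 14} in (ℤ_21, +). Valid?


Subgroup test for H = {7, 14} in (ℤ_21, +):
(1) 0 ∈ H? No
(2) Closure: for all a,b ∈ H, (a+b) mod 21 ∈ H? No  [counterexample: 7 + 14 = 0 ∉ H]
(3) Inverses: for all a ∈ H, -a mod 21 ∈ H? Yes

No, H is not a subgroup of ℤ_21


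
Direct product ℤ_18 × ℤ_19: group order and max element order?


|ℤ_18 × ℤ_19| = 18 × 19 = 342
Max element order = lcm(18,19) = 342
Cyclic? Yes (gcd=1)

|ℤ_18×ℤ_19| = 342, max element order = 342


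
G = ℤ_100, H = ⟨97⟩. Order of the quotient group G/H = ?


|⟨97⟩| = n / gcd(97, 100) = 100 / 1 = 100
H is normal (ℤ_100 is abelian).
|G/H| = |G| / |H| = 100 / 100 = 1

|G/H| = 1


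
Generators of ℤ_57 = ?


g generates ℤ_n iff gcd(g,n) = 1
Prime factors of 57: 3, 19
Generators are g ∈ {1,...,56} not divisible by any of these primes.
Generators: {1, 2, 4, 5, 7, 8, 10, 11, 13, 14, 16, 17, 20, 22, 23, 25, 26, 28, 29, 31, 32, 34, 35, 37, 40, 41, 43, 44, 46, 47, 49, 50, 52, 53, 55, 56}
Number of generators = φ(57) = 36

Generators of ℤ_57 = {1, 2, 4, 5, 7, 8, 10, 11, 13, 14, 16, 17, 20, 22, 23, 25, 26, 28, 29, 31, 32, 34, 35, 37, 40, 41, 43, 44, 46, 47, 49, 50, 52, 53, 55, 56}


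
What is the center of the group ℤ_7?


Z(G) = {g ∈ G | gx = xg for all x ∈ G}
ℤ_7 is abelian, so Z(G) = G

Z(ℤ_7) = ℤ_7


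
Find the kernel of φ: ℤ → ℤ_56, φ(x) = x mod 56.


Kernel = preimage of identity
ker(φ) = {x ∈ ℤ : x ≡ 0 (mod 56)} = 56ℤ = {0, ±56, ±112, ...}

ker(φ) = 56ℤ


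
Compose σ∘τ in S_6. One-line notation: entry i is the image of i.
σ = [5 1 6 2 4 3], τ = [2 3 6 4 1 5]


σ∘τ: apply τ first, then σ
1 →τ 2 →σ 1
2 →τ 3 →σ 6
3 →τ 6 →σ 3
4 →τ 4 →σ 2
5 →τ 1 →σ 5
6 →τ 5 →σ 4

σ∘τ = [1 6 3 2 5 4]


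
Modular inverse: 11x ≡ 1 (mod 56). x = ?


Use the extended Euclidean algorithm to write 1 = 11·s + 56·t; then s mod 56 is the inverse.
Euclidean algorithm:
  11 = 0·56 + 11
  56 = 5·11 + 1
  11 = 11·1 + 0
gcd(11,56) = 1
Back-substitution gives: 11·(-5) + 56·(1) = 1
So 11⁻¹ ≡ -5 ≡ 51 (mod 56)
Check: 11 × 51 = 561 ≡ 1 (mod 56) ✓

11⁻¹ ≡ 51 (mod 56)


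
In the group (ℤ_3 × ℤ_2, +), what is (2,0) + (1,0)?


Operation: componentwise addition mod (3, 2)
(2,0) + (1,0) = ((a₁+b₁) mod 3, (a₂+b₂) mod 2) with a = (2,0), b = (1,0)

(2,0) + (1,0) = (0,0)


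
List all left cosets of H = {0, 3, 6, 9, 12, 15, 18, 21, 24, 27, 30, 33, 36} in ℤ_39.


H = {0, 3, 6, 9, 12, 15, 18, 21, 24, 27, 30, 33, 36}, |H| = 13
Number of cosets = |G|/|H| = 39/13 = 3
0 + H = {0, 3, 6, 9, 12, 15, 18, 21, 24, 27, 30, 33, 36}
1 + H = {1, 4, 7, 10, 13, 16, 19, 22, 25, 28, 31, 34, 37}
2 + H = {2, 5, 8, 11, 14, 17, 20, 23, 26, 29, 32, 35, 38}

Cosets: 0+H={0,3,6,9,12,15,18,21,24,27,30,33,36}; 1+H={1,4,7,10,13,16,19,22,25,28,31,34,37}; 2+H={2,5,8,11,14,17,20,23,26,29,32,35,38}


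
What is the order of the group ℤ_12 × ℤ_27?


|A × B| = |A| · |B|
|ℤ_12 × ℤ_27| = 12 × 27 = 324

|ℤ_12 × ℤ_27| = 324


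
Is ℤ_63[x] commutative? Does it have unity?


ℤ_63 has zero divisors (3·21 ≡ 0), and these lift to constant zero divisors in ℤ_63[x]; so not an integral domain
Commutative: Yes
Integral domain: No
Has unity: Yes

ℤ_63[x]: Commutative=Yes, Unity=Yes


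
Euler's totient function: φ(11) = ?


φ(n) = count of k ∈ {1,...,n} with gcd(k,n)=1
Coprimes to 11: {1, 2, 3, 4, 5, 6, 7, 8, 9, 10}
Count: 10

φ(11) = 10


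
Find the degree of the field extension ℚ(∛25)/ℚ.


∛25 has minimal polynomial x³ - 25 (irreducible over ℚ since 25 is not a perfect cube)

[ℚ(∛25)/ℚ] = 3


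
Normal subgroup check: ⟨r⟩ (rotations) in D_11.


H = ⟨r⟩ (rotations) in D_11
The rotation subgroup ⟨r⟩ has index 2 in D_11, so it is normal

Yes, normal subgroup


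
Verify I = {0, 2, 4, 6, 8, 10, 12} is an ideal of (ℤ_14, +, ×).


Check ideal conditions for I = {0, 2, 4, 6, 8, 10, 12} in ℤ_14:
(1) I is an additive subgroup? Yes
(2) For r ∈ ℤ_14 and a ∈ I: r·a ∈ I? Yes

Yes, I is an ideal of ℤ_14


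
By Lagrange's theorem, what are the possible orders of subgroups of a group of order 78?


Lagrange's theorem: |H| divides |G|
|G| = 78
Divisors of 78: 1, 2, 3, 6, 13, 26, 39, 78

Possible subgroup orders: {1, 2, 3, 6, 13, 26, 39, 78}


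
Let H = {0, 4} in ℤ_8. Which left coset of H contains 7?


7 + H = {7 + h (mod 8) : h ∈ H}
7+0=7, 7+4=3
7 + H = {3, 7} = 3 + H

7 + H = {3, 7}


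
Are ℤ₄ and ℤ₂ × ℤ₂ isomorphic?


Comparing ℤ₄ and ℤ₂ × ℤ₂:
ℤ₄ has an element of order 4; ℤ₂×ℤ₂ has exponent 2

No, ℤ₄ ≇ ℤ₂ × ℤ₂


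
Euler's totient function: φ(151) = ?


Factor n: 151 = 151
φ(n) = n · ∏(1 - 1/p) over distinct primes p | n
φ(151) = 151 · (1 - 1/151) = 150

φ(151) = 150


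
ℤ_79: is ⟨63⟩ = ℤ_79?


g generates ℤ_n iff gcd(g, n) = 1
gcd(63, 79) = 1
Since gcd = 1, 63 is a generator.

Yes, 63 generates ℤ_79


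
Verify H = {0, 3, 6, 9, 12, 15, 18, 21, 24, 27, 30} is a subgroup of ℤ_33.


Subgroup test for H = {0, 3, 6, 9, 12, 15, 18, 21, 24, 27, 30} in (ℤ_33, +):
(1) 0 ∈ H? Yes
(2) Closure: for all a,b ∈ H, (a+b) mod 33 ∈ H? Yes
(3) Inverses: for all a ∈ H, -a mod 33 ∈ H? Yes

Yes, H is a subgroup of ℤ_33


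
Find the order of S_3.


|S_n| = n! (number of permutations of n symbols)
|S_3| = 3! = 6

|S_3| = 6


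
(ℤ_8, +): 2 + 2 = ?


Operation: addition mod 8
2 + 2 = (a + b) mod 8 with a = 2, b = 2

2 + 2 = 4


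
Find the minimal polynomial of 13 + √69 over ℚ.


Let α = 13 + √69. Then α - 13 = √69, so (α - 13)² = 69, giving α² - 26α + 100 = 0. Degree 2 and α ∉ ℚ, so this is the minimal polynomial.

Minimal polynomial: x² - 26x + 100


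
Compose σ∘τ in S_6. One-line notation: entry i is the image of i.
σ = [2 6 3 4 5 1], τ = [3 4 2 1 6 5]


σ∘τ: apply τ first, then σ
1 →τ 3 →σ 3
2 →τ 4 →σ 4
3 →τ 2 →σ 6
4 →τ 1 →σ 2
5 →τ 6 →σ 1
6 →τ 5 →σ 5

σ∘τ = [3 4 6 2 1 5]


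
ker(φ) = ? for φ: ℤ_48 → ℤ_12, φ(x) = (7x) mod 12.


Kernel = preimage of identity
ker(φ) = {x ∈ ℤ_48 : 7x ≡ 0 (mod 12)}. Since 12 | 48, φ is well-defined. The kernel is the cyclic subgroup ⟨12⟩ of ℤ_48 (order 4), i.e. {0, 12, 24, 36}

ker(φ) = {0, 12, 24, 36}


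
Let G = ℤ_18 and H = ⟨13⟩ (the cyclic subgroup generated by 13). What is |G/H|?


|⟨13⟩| = n / gcd(13, 18) = 18 / 1 = 18
H is normal (ℤ_18 is abelian).
|G/H| = |G| / |H| = 18 / 18 = 1

|G/H| = 1


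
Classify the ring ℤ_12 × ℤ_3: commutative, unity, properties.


Direct product ring; commutative with unity (1,1); but (1,0)·(0,1) = (0,0) gives zero divisors, so not an integral domain
Commutative: Yes
Integral domain: No
Has unity: Yes

ℤ_12 × ℤ_3: Commutative=Yes, Unity=Yes


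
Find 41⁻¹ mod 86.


Use the extended Euclidean algorithm to write 1 = 41·s + 86·t; then s mod 86 is the inverse.
Euclidean algorithm:
  41 = 0·86 + 41
  86 = 2·41 + 4
  41 = 10·4 + 1
  4 = 4·1 + 0
gcd(41,86) = 1
Back-substitution gives: 41·(21) + 86·(-10) = 1
So 41⁻¹ ≡ 21 ≡ 21 (mod 86)
Check: 41 × 21 = 861 ≡ 1 (mod 86) ✓

41⁻¹ ≡ 21 (mod 86)


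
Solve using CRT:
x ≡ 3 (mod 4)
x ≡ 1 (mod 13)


m₁ = 4, m₂ = 13, gcd = 1, so CRT applies. M = m₁·m₂ = 52
Let M₁ = M/m₁ = 13, M₂ = M/m₂ = 4
Find y₁ ≡ M₁⁻¹ (mod m₁): 13⁻¹ ≡ 1 (mod 4)
Find y₂ ≡ M₂⁻¹ (mod m₂): 4⁻¹ ≡ 10 (mod 13)
x = a₁·M₁·y₁ + a₂·M₂·y₂ = 3·13·1 + 1·4·10 = 79
Reduce mod 52: x ≡ 27
Check: 27 mod 4 = 3 ✓, 27 mod 13 = 1 ✓

x ≡ 27 (mod 52)


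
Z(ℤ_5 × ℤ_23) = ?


Z(G) = {g ∈ G | gx = xg for all x ∈ G}
Direct product of abelian groups is abelian, so Z(G) = G

Z(ℤ_5 × ℤ_23) = ℤ_5 × ℤ_23


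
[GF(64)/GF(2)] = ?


GF(64) = GF(2^6), so the extension degree is 6

[GF(64)/GF(2)] = 6


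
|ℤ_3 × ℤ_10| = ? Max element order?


|ℤ_3 × ℤ_10| = 3 × 10 = 30
Max element order = lcm(3,10) = 30
Cyclic? Yes (gcd=1)

|ℤ_3×ℤ_10| = 30, max element order = 30


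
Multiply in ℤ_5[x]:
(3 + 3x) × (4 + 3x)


Expand and collect like terms; reduce coefficients mod 5:
x^0: 3·4 = 12 ≡ 2 (mod 5)
x^1: 3·3 + 3·4 = 21 ≡ 1 (mod 5)
x^2: 3·3 = 9 ≡ 4 (mod 5)
Result: 2 + x + 4x^2

f · g = 2 + x + 4x^2


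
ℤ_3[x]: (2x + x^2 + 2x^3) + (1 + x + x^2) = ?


Add coefficients mod 3:
x^0: 0 + 1 = 1 (mod 3)
x^1: 2 + 1 = 0 (mod 3)
x^2: 1 + 1 = 2 (mod 3)
x^3: 2 + 0 = 2 (mod 3)
Result: 1 + 2x^2 + 2x^3

f + g = 1 + 2x^2 + 2x^3


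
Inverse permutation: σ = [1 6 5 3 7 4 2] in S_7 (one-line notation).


To find σ⁻¹, swap domain and range:
σ(1) = 1 → σ⁻¹(1) = 1
σ(2) = 6 → σ⁻¹(6) = 2
σ(3) = 5 → σ⁻¹(5) = 3
σ(4) = 3 → σ⁻¹(3) = 4
σ(5) = 7 → σ⁻¹(7) = 5
σ(6) = 4 → σ⁻¹(4) = 6
σ(7) = 2 → σ⁻¹(2) = 7

σ⁻¹ = [1 7 4 6 3 2 5]


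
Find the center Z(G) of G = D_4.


Z(G) = {g ∈ G | gx = xg for all x ∈ G}
For even n, Z(D_n) = {e, r^(n/2)}: the 180° rotation r^2 commutes with every reflection and rotation

Z(D_4) = {e, r^2}


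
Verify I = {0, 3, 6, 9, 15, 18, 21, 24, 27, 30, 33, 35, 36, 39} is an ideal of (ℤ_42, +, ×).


Check ideal conditions for I = {0, 3, 6, 9, 15, 18, 21, 24, 27, 30, 33, 35, 36, 39} in ℤ_42:
(1) I is an additive subgroup? No
(2) For r ∈ ℤ_42 and a ∈ I: r·a ∈ I? No  [counterexample: r=2, a=6, r·a mod 42 = 12 ∉ I]

No, I is not an ideal of ℤ_42


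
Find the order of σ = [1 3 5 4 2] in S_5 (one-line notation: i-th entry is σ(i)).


Cycle decomposition: (2 3 5)
Cycle lengths: 3
Order = lcm(3) = 3

ord(σ) = 3


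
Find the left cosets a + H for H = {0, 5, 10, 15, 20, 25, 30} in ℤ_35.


H = {0, 5, 10, 15, 20, 25, 30}, |H| = 7
Number of cosets = |G|/|H| = 35/7 = 5
0 + H = {0, 5, 10, 15, 20, 25, 30}
1 + H = {1, 6, 11, 16, 21, 26, 31}
2 + H = {2, 7, 12, 17, 22, 27, 32}
3 + H = {3, 8, 13, 18, 23, 28, 33}
4 + H = {4, 9, 14, 19, 24, 29, 34}

Cosets: 0+H={0,5,10,15,20,25,30}; 1+H={1,6,11,16,21,26,31}; 2+H={2,7,12,17,22,27,32}; 3+H={3,8,13,18,23,28,33}; 4+H={4,9,14,19,24,29,34}


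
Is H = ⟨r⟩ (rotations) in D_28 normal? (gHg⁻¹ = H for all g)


H = ⟨r⟩ (rotations) in D_28
The rotation subgroup ⟨r⟩ has index 2 in D_28, so it is normal

Yes, normal subgroup


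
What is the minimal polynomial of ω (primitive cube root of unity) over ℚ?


ω satisfies x² + x + 1 = 0 (the cyclotomic polynomial Φ₃)

Minimal polynomial: x² + x + 1


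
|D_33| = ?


|D_n| = 2n (n rotations and n reflections)
|D_33| = 2×33 = 66

|D_33| = 66


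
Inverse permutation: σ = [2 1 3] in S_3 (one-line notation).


To find σ⁻¹, swap domain and range:
σ(1) = 2 → σ⁻¹(2) = 1
σ(2) = 1 → σ⁻¹(1) = 2
σ(3) = 3 → σ⁻¹(3) = 3

σ⁻¹ = [2 1 3]


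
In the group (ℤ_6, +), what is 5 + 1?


Operation: addition mod 6
5 + 1 = (a + b) mod 6 with a = 5, b = 1

5 + 1 = 0


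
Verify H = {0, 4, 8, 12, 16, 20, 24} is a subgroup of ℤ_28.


Subgroup test for H = {0, 4, 8, 12, 16, 20, 24} in (ℤ_28, +):
(1) 0 ∈ H? Yes
(2) Closure: for all a,b ∈ H, (a+b) mod 28 ∈ H? Yes
(3) Inverses: for all a ∈ H, -a mod 28 ∈ H? Yes

Yes, H is a subgroup of ℤ_28


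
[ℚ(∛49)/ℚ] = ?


∛49 has minimal polynomial x³ - 49 (irreducible over ℚ since 49 is not a perfect cube)

[ℚ(∛49)/ℚ] = 3


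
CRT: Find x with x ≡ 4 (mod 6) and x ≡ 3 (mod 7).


m₁ = 6, m₂ = 7, gcd = 1, so CRT applies. M = m₁·m₂ = 42
Let M₁ = M/m₁ = 7, M₂ = M/m₂ = 6
Find y₁ ≡ M₁⁻¹ (mod m₁): 7⁻¹ ≡ 1 (mod 6)
Find y₂ ≡ M₂⁻¹ (mod m₂): 6⁻¹ ≡ 6 (mod 7)
x = a₁·M₁·y₁ + a₂·M₂·y₂ = 4·7·1 + 3·6·6 = 136
Reduce mod 42: x ≡ 10
Check: 10 mod 6 = 4 ✓, 10 mod 7 = 3 ✓

x ≡ 10 (mod 42)


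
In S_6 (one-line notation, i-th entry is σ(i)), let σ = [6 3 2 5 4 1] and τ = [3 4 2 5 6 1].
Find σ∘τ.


σ∘τ: apply τ first, then σ
1 →τ 3 →σ 2
2 →τ 4 →σ 5
3 →τ 2 →σ 3
4 →τ 5 →σ 4
5 →τ 6 →σ 1
6 →τ 1 →σ 6

σ∘τ = [2 5 3 4 1 6]


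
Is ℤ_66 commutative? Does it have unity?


ℤ_66 is a commutative ring with unity 1; 66 = 2×33 is composite, so 2·33 ≡ 0 gives zero divisors (not an integral domain)
Commutative: Yes
Integral domain: No
Has unity: Yes

ℤ_66: Commutative=Yes, Unity=Yes


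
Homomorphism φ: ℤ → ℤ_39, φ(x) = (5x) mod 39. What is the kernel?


Kernel = preimage of identity
ker(φ) = {x ∈ ℤ : 5x ≡ 0 (mod 39)}. gcd(5,39) = 1, so 5x ≡ 0 (mod 39) ⟺ x ≡ 0 (mod 39/1 = 39). Hence ker(φ) = 39ℤ

ker(φ) = 39ℤ


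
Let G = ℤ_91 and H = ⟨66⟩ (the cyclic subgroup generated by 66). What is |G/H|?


|⟨66⟩| = n / gcd(66, 91) = 91 / 1 = 91
H is normal (ℤ_91 is abelian).
|G/H| = |G| / |H| = 91 / 91 = 1

|G/H| = 1


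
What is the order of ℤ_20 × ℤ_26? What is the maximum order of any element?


|ℤ_20 × ℤ_26| = 20 × 26 = 520
Max element order = lcm(20,26) = 260
Cyclic? No (gcd=2)

|ℤ_20×ℤ_26| = 520, max element order = 260


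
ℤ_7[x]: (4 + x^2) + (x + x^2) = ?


Add coefficients mod 7:
x^0: 4 + 0 = 4 (mod 7)
x^1: 0 + 1 = 1 (mod 7)
x^2: 1 + 1 = 2 (mod 7)
Result: 4 + x + 2x^2

f + g = 4 + x + 2x^2


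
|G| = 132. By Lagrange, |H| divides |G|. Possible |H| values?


Lagrange's theorem: |H| divides |G|
|G| = 132
Divisors of 132: 1, 2, 3, 4, 6, 11, 12, 22, 33, 44, 66, 132

Possible subgroup orders: {1, 2, 3, 4, 6, 11, 12, 22, 33, 44, 66, 132}


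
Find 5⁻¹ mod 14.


Use the extended Euclidean algorithm to write 1 = 5·s + 14·t; then s mod 14 is the inverse.
Euclidean algorithm:
  5 = 0·14 + 5
  14 = 2·5 + 4
  5 = 1·4 + 1
  4 = 4·1 + 0
gcd(5,14) = 1
Back-substitution gives: 5·(3) + 14·(-1) = 1
So 5⁻¹ ≡ 3 ≡ 3 (mod 14)
Check: 5 × 3 = 15 ≡ 1 (mod 14) ✓

5⁻¹ ≡ 3 (mod 14)


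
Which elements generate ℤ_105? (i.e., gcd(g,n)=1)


g generates ℤ_n iff gcd(g,n) = 1
Prime factors of 105: 3, 5, 7
Generators are g ∈ {1,...,104} not divisible by any of these primes.
Generators: {1, 2, 4, 8, 11, 13, 16, 17, 19, 22, 23, 26, 29, 31, 32, 34, 37, 38, 41, 43, 44, 46, 47, 52, 53, 58, 59, 61, 62, 64, 67, 68, 71, 73, 74, 76, 79, 82, 83, 86, 88, 89, 92, 94, 97, 101, 103, 104}
Number of generators = φ(105) = 48

Generators of ℤ_105 = {1, 2, 4, 8, 11, 13, 16, 17, 19, 22, 23, 26, 29, 31, 32, 34, 37, 38, 41, 43, 44, 46, 47, 52, 53, 58, 59, 61, 62, 64, 67, 68, 71, 73, 74, 76, 79, 82, 83, 86, 88, 89, 92, 94, 97, 101, 103, 104}


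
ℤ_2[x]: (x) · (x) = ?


Expand and collect like terms; reduce coefficients mod 2:
x^0: 0·0 = 0 ≡ 0 (mod 2)
x^1: 0·1 + 1·0 = 0 ≡ 0 (mod 2)
x^2: 1·1 = 1 ≡ 1 (mod 2)
Result: x^2

f · g = x^2


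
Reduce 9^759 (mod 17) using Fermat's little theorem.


Fermat's little theorem: if p is prime and gcd(a,p)=1, then a^(p-1) ≡ 1 (mod p)
p = 17 is prime, gcd(9,17) = 1
Reduce exponent: 759 mod 16 = 7
So 9^759 ≡ 9^7 (mod 17)
9^7 mod 17 = 2

9^759 ≡ 2 (mod 17)


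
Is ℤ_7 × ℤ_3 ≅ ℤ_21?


Comparing ℤ_7 × ℤ_3 and ℤ_21:
gcd(7,3) = 1, so ℤ_7 × ℤ_3 ≅ ℤ_21 (CRT)

Yes, ℤ_7 × ℤ_3 ≅ ℤ_21


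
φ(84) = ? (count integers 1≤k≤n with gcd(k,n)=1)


Factor n: 84 = 2^2 × 3 × 7
φ(n) = n · ∏(1 - 1/p) over distinct primes p | n
φ(84) = 84 · (1 - 1/2) · (1 - 1/3) · (1 - 1/7) = 24

φ(84) = 24


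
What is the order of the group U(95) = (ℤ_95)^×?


U(n) is the group of units mod n; |U(n)| = φ(n)
|U(95)| = φ(95) = 72

|U(95) = (ℤ_95)^×| = 72


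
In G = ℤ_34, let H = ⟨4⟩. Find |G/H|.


|⟨4⟩| = n / gcd(4, 34) = 34 / 2 = 17
H is normal (ℤ_34 is abelian).
|G/H| = |G| / |H| = 34 / 17 = 2

|G/H| = 2


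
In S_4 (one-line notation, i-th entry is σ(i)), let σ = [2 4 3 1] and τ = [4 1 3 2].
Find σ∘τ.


σ∘τ: apply τ first, then σ
1 →τ 4 →σ 1
2 →τ 1 →σ 2
3 →τ 3 →σ 3
4 →τ 2 →σ 4

σ∘τ = [1 2 3 4]


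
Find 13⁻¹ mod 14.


Use the extended Euclidean algorithm to write 1 = 13·s + 14·t; then s mod 14 is the inverse.
Euclidean algorithm:
  13 = 0·14 + 13
  14 = 1·13 + 1
  13 = 13·1 + 0
gcd(13,14) = 1
Back-substitution gives: 13·(-1) + 14·(1) = 1
So 13⁻¹ ≡ -1 ≡ 13 (mod 14)
Check: 13 × 13 = 169 ≡ 1 (mod 14) ✓

13⁻¹ ≡ 13 (mod 14)


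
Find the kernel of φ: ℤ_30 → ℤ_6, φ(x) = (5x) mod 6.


Kernel = preimage of identity
ker(φ) = {x ∈ ℤ_30 : 5x ≡ 0 (mod 6)}. Since 6 | 30, φ is well-defined. The kernel is the cyclic subgroup ⟨6⟩ of ℤ_30 (order 5), i.e. {0, 6, 12, 18, 24}

ker(φ) = {0, 6, 12, 18, 24}


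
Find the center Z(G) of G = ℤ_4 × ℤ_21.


Z(G) = {g ∈ G | gx = xg for all x ∈ G}
Direct product of abelian groups is abelian, so Z(G) = G

Z(ℤ_4 × ℤ_21) = ℤ_4 × ℤ_21


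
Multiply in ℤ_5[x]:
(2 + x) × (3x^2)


Expand and collect like terms; reduce coefficients mod 5:
x^0: 2·0 = 0 ≡ 0 (mod 5)
x^1: 2·0 + 1·0 = 0 ≡ 0 (mod 5)
x^2: 2·3 + 1·0 = 6 ≡ 1 (mod 5)
x^3: 1·3 = 3 ≡ 3 (mod 5)
Result: x^2 + 3x^3

f · g = x^2 + 3x^3


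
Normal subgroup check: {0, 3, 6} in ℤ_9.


H = {0, 3, 6} in ℤ_9
ℤ_9 is abelian; every subgroup of an abelian group is normal

Yes, normal subgroup


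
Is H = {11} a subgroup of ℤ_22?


Subgroup test for H = {11} in (ℤ_22, +):
(1) 0 ∈ H? No
(2) Closure: for all a,b ∈ H, (a+b) mod 22 ∈ H? No  [counterexample: 11 + 11 = 0 ∉ H]
(3) Inverses: for all a ∈ H, -a mod 22 ∈ H? Yes

No, H is not a subgroup of ℤ_22


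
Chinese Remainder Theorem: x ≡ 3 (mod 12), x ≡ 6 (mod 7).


m₁ = 12, m₂ = 7, gcd = 1, so CRT applies. M = m₁·m₂ = 84
Let M₁ = M/m₁ = 7, M₂ = M/m₂ = 12
Find y₁ ≡ M₁⁻¹ (mod m₁): 7⁻¹ ≡ 7 (mod 12)
Find y₂ ≡ M₂⁻¹ (mod m₂): 12⁻¹ ≡ 3 (mod 7)
x = a₁·M₁·y₁ + a₂·M₂·y₂ = 3·7·7 + 6·12·3 = 363
Reduce mod 84: x ≡ 27
Check: 27 mod 12 = 3 ✓, 27 mod 7 = 6 ✓

x ≡ 27 (mod 84)
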